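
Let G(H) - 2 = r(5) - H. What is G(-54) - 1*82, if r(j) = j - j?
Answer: -26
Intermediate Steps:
r(j) = 0
G(H) = 2 - H (G(H) = 2 + (0 - H) = 2 - H)
G(-54) - 1*82 = (2 - 1*(-54)) - 1*82 = (2 + 54) - 82 = 56 - 82 = -26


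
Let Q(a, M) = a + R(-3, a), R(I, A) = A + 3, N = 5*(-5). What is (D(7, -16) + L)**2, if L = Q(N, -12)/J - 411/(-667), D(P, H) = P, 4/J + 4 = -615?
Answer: 377344261473201/7118224 ≈ 5.3011e+7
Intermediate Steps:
J = -4/619 (J = 4/(-4 - 615) = 4/(-619) = 4*(-1/619) = -4/619 ≈ -0.0064620)
N = -25
R(I, A) = 3 + A
Q(a, M) = 3 + 2*a (Q(a, M) = a + (3 + a) = 3 + 2*a)
L = 19406675/2668 (L = (3 + 2*(-25))/(-4/619) - 411/(-667) = (3 - 50)*(-619/4) - 411*(-1/667) = -47*(-619/4) + 411/667 = 29093/4 + 411/667 = 19406675/2668 ≈ 7273.9)
(D(7, -16) + L)**2 = (7 + 19406675/2668)**2 = (19425351/2668)**2 = 377344261473201/7118224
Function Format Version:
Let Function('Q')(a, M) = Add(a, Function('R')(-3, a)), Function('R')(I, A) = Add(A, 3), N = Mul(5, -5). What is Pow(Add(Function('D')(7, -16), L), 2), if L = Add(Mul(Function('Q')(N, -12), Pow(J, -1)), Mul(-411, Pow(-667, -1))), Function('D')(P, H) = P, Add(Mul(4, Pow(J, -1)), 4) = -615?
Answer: Rational(377344261473201, 7118224) ≈ 5.3011e+7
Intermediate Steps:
J = Rational(-4, 619) (J = Mul(4, Pow(Add(-4, -615), -1)) = Mul(4, Pow(-619, -1)) = Mul(4, Rational(-1, 619)) = Rational(-4, 619) ≈ -0.0064620)
N = -25
Function('R')(I, A) = Add(3, A)
Function('Q')(a, M) = Add(3, Mul(2, a)) (Function('Q')(a, M) = Add(a, Add(3, a)) = Add(3, Mul(2, a)))
L = Rational(19406675, 2668) (L = Add(Mul(Add(3, Mul(2, -25)), Pow(Rational(-4, 619), -1)), Mul(-411, Pow(-667, -1))) = Add(Mul(Add(3, -50), Rational(-619, 4)), Mul(-411, Rational(-1, 667))) = Add(Mul(-47, Rational(-619, 4)), Rational(411, 667)) = Add(Rational(29093, 4), Rational(411, 667)) = Rational(19406675, 2668) ≈ 7273.9)
Pow(Add(Function('D')(7, -16), L), 2) = Pow(Add(7, Rational(19406675, 2668)), 2) = Pow(Rational(19425351, 2668), 2) = Rational(377344261473201, 7118224)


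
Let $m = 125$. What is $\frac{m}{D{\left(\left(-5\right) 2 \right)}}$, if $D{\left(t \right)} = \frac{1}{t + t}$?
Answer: $-2500$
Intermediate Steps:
$D{\left(t \right)} = \frac{1}{2 t}$
$\frac{m}{D{\left(\left(-5\right) 2 \right)}} = \frac{125}{\frac{1}{2} \frac{1}{\left(-5\right) 2}} = \frac{125}{\frac{1}{2} \frac{1}{-10}} = \frac{125}{\frac{1}{2} \left(- \frac{1}{10}\right)} = \frac{125}{- \frac{1}{20}} = 125 \left(-20\right) = -2500$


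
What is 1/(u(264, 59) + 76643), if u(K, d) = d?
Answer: 1/76702 ≈ 1.3037e-5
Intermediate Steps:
1/(u(264, 59) + 76643) = 1/(59 + 76643) = 1/76702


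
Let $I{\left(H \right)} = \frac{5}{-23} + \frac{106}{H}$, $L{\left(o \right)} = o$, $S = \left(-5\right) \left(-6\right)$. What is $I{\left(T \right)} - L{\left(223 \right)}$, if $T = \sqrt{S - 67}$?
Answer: $- \frac{5134}{23} - \frac{106 i \sqrt{37}}{37} \approx -223.22 - 17.426 i$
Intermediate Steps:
$S = 30$
$T = i \sqrt{37}$ ($T = \sqrt{30 - 67} = \sqrt{-37} = i \sqrt{37} \approx 6.0828 i$)
$I{\left(H \right)} = - \frac{5}{23} + \frac{106}{H}$ ($I{\left(H \right)} = 5 \left(- \frac{1}{23}\right) + \frac{106}{H} = - \frac{5}{23} + \frac{106}{H}$)
$I{\left(T \right)} - L{\left(223 \right)} = \left(- \frac{5}{23} + \frac{106}{i \sqrt{37}}\right) - 223 = \left(- \frac{5}{23} + 106 \left(- \frac{i \sqrt{37}}{37}\right)\right) - 223 = \left(- \frac{5}{23} - \frac{106 i \sqrt{37}}{37}\right) - 223 = - \frac{5134}{23} - \frac{106 i \sqrt{37}}{37}$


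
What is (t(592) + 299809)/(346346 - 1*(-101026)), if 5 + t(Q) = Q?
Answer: 25033/37281 ≈ 0.67147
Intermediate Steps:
t(Q) = -5 + Q
(t(592) + 299809)/(346346 - 1*(-101026)) = ((-5 + 592) + 299809)/(346346 - 1*(-101026)) = (587 + 299809)/(346346 + 101026) = 300396/447372 = 300396*(1/447372) = 25033/37281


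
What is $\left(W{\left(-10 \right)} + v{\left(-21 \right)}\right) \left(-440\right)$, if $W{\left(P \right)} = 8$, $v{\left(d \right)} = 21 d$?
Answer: $190520$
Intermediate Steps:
$\left(W{\left(-10 \right)} + v{\left(-21 \right)}\right) \left(-440\right) = \left(8 + 21 \left(-21\right)\right) \left(-440\right) = \left(8 - 441\right) \left(-440\right) = \left(-433\right) \left(-440\right) = 190520$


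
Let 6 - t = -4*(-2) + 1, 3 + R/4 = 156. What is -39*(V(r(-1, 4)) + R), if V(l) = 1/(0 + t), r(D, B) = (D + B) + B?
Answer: -23855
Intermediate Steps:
R = 612 (R = -12 + 4*156 = -12 + 624 = 612)
t = -3 (t = 6 - (-4*(-2) + 1) = 6 - (8 + 1) = 6 - 1*9 = 6 - 9 = -3)
r(D, B) = D + 2*B (r(D, B) = (B + D) + B = D + 2*B)
V(l) = -1/3 (V(l) = 1/(0 - 3) = 1/(-3) = -1/3)
-39*(V(r(-1, 4)) + R) = -39*(-1/3 + 612) = -39*1835/3 = -23855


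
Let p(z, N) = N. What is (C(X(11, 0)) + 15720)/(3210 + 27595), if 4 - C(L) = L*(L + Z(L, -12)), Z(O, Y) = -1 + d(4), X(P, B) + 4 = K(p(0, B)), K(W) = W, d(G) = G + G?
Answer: 15736/30805 ≈ 0.51083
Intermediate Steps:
d(G) = 2*G
X(P, B) = -4 + B
Z(O, Y) = 7 (Z(O, Y) = -1 + 2*4 = -1 + 8 = 7)
C(L) = 4 - L*(7 + L) (C(L) = 4 - L*(L + 7) = 4 - L*(7 + L))
(C(X(11, 0)) + 15720)/(3210 + 27595) = ((4 - (-4 + 0)**2 - 7*(-4 + 0)) + 15720)/(3210 + 27595) = ((4 - 1*(-4)**2 - 7*(-4)) + 15720)/30805 = ((4 - 1*16 + 28) + 15720)*(1/30805) = ((4 - 16 + 28) + 15720)*(1/30805) = (16 + 15720)*(1/30805) = 15736*(1/30805) = 15736/30805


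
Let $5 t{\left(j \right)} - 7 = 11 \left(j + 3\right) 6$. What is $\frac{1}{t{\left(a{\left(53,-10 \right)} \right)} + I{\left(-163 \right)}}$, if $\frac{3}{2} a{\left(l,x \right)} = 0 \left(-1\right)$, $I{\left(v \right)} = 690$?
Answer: $\frac{1}{731} \approx 0.001368$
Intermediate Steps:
$a{\left(l,x \right)} = 0$ ($a{\left(l,x \right)} = \frac{2 \cdot 0 \left(-1\right)}{3} = \frac{2}{3} \cdot 0 = 0$)
$t{\left(j \right)} = 41 + \frac{66 j}{5}$ ($t{\left(j \right)} = \frac{7}{5} + \frac{11 \left(j + 3\right) 6}{5} = \frac{7}{5} + \frac{11 \left(3 + j\right) 6}{5} = \frac{7}{5} + \frac{11 \left(18 + 6 j\right)}{5} = \frac{7}{5} + \frac{198 + 66 j}{5} = \frac{7}{5} + \left(\frac{198}{5} + \frac{66 j}{5}\right) = 41 + \frac{66 j}{5}$)
$\frac{1}{t{\left(a{\left(53,-10 \right)} \right)} + I{\left(-163 \right)}} = \frac{1}{\left(41 + \frac{66}{5} \cdot 0\right) + 690} = \frac{1}{\left(41 + 0\right) + 690} = \frac{1}{41 + 690} = \frac{1}{731}$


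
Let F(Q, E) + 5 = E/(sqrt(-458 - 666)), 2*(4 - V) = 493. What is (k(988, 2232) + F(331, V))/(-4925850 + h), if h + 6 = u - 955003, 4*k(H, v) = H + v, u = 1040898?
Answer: -800/4839961 - 485*I*sqrt(281)/5440116164 ≈ -0.00016529 - 1.4945e-6*I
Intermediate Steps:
V = -485/2 (V = 4 - 1/2*493 = 4 - 493/2 = -485/2 ≈ -242.50)
k(H, v) = H/4 + v/4 (k(H, v) = (H + v)/4 = H/4 + v/4)
h = 85889 (h = -6 + (1040898 - 955003) = -6 + 85895 = 85889)
F(Q, E) = -5 - I*E*sqrt(281)/562 (F(Q, E) = -5 + E/(sqrt(-458 - 666)) = -5 + E/(sqrt(-1124)) = -5 + E/((2*I*sqrt(281))) = -5 + E*(-I*sqrt(281)/562) = -5 - I*E*sqrt(281)/562)
(k(988, 2232) + F(331, V))/(-4925850 + h) = (((1/4)*988 + (1/4)*2232) + (-5 - 1/562*I*(-485/2)*sqrt(281)))/(-4925850 + 85889) = ((247 + 558) + (-5 + 485*I*sqrt(281)/1124))/(-4839961) = (805 + (-5 + 485*I*sqrt(281)/1124))*(-1/4839961) = (800 + 485*I*sqrt(281)/1124)*(-1/4839961) = -800/4839961 - 485*I*sqrt(281)/5440116164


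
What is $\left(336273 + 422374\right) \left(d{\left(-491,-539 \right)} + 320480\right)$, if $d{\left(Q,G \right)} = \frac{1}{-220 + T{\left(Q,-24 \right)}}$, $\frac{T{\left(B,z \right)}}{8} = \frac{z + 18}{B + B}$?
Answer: $\frac{26257195683222083}{107996} \approx 2.4313 \cdot 10^{11}$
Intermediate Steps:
$T{\left(B,z \right)} = \frac{4 \left(18 + z\right)}{B}$ ($T{\left(B,z \right)} = 8 \frac{z + 18}{B + B} = 8 \frac{18 + z}{2 B} = \frac{4 \left(18 + z\right)}{B}$)
$d{\left(Q,G \right)} = \frac{1}{-220 - \frac{24}{Q}}$ ($d{\left(Q,G \right)} = \frac{1}{-220 + \frac{4 \left(18 - 24\right)}{Q}} = \frac{1}{-220 + 4 \frac{1}{Q} \left(-6\right)} = \frac{1}{-220 - \frac{24}{Q}}$)
$\left(336273 + 422374\right) \left(d{\left(-491,-539 \right)} + 320480\right) = \left(336273 + 422374\right) \left(\left(-1\right) \left(-491\right) \frac{1}{24 + 220 \left(-491\right)} + 320480\right) = 758647 \left(\left(-1\right) \left(-491\right) \frac{1}{24 - 108020} + 320480\right) = 758647 \left(\left(-1\right) \left(-491\right) \frac{1}{-107996} + 320480\right) = 758647 \left(\left(-1\right) \left(-491\right) \left(- \frac{1}{107996}\right) + 320480\right) = 758647 \left(- \frac{491}{107996} + 320480\right) = 758647 \cdot \frac{34610557589}{107996} = \frac{26257195683222083}{107996}$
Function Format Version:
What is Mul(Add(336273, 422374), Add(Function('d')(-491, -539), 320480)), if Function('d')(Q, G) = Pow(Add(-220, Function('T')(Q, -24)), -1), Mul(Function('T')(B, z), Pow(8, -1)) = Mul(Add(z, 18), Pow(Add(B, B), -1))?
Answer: Rational(26257195683222083, 107996) ≈ 2.4313e+11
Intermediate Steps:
Function('T')(B, z) = Mul(4, Pow(B, -1), Add(18, z)) (Function('T')(B, z) = Mul(8, Mul(Add(z, 18), Pow(Add(B, B), -1))) = Mul(8, Mul(Add(18, z), Pow(Mul(2, B), -1))) = Mul(8, Mul(Add(18, z), Mul(Rational(1, 2), Pow(B, -1)))) = Mul(8, Mul(Rational(1, 2), Pow(B, -1), Add(18, z))) = Mul(4, Pow(B, -1), Add(18, z)))
Function('d')(Q, G) = Pow(Add(-220, Mul(-24, Pow(Q, -1))), -1) (Function('d')(Q, G) = Pow(Add(-220, Mul(4, Pow(Q, -1), Add(18, -24))), -1) = Pow(Add(-220, Mul(4, Pow(Q, -1), -6)), -1) = Pow(Add(-220, Mul(-24, Pow(Q, -1))), -1))
Mul(Add(336273, 422374), Add(Function('d')(-491, -539), 320480)) = Mul(Add(336273, 422374), Add(Mul(-1, -491, Pow(Add(24, Mul(220, -491)), -1)), 320480)) = Mul(758647, Add(Mul(-1, -491, Pow(Add(24, -108020), -1)), 320480)) = Mul(758647, Add(Mul(-1, -491, Pow(-107996, -1)), 320480)) = Mul(758647, Add(Mul(-1, -491, Rational(-1, 107996)), 320480)) = Mul(758647, Add(Rational(-491, 107996), 320480)) = Mul(758647, Rational(34610557589, 107996)) = Rational(26257195683222083, 107996)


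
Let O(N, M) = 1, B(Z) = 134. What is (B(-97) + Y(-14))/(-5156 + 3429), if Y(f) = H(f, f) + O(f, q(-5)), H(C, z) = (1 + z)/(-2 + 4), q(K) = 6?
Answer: -257/3454 ≈ -0.074407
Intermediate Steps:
H(C, z) = ½ + z/2 (H(C, z) = (1 + z)/2 = (1 + z)*(½) = ½ + z/2)
Y(f) = 3/2 + f/2 (Y(f) = (½ + f/2) + 1 = 3/2 + f/2)
(B(-97) + Y(-14))/(-5156 + 3429) = (134 + (3/2 + (½)*(-14)))/(-5156 + 3429) = (134 + (3/2 - 7))/(-1727) = (134 - 11/2)*(-1/1727) = (257/2)*(-1/1727) = -257/3454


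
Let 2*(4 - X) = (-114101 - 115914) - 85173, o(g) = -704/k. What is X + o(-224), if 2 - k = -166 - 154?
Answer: 25372926/161 ≈ 1.5760e+5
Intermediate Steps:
k = 322 (k = 2 - (-166 - 154) = 2 - 1*(-320) = 2 + 320 = 322)
o(g) = -352/161 (o(g) = -704/322 = -704*1/322 = -352/161)
X = 157598 (X = 4 - ((-114101 - 115914) - 85173)/2 = 4 - (-230015 - 85173)/2 = 4 - ½*(-315188) = 4 + 157594 = 157598)
X + o(-224) = 157598 - 352/161 = 25372926/161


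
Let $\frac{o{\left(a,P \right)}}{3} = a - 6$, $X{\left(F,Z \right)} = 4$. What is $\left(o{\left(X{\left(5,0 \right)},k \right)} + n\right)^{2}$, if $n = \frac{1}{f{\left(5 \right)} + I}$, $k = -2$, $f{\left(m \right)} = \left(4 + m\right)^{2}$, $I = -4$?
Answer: $\frac{212521}{5929} \approx 35.844$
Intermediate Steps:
$o{\left(a,P \right)} = -18 + 3 a$ ($o{\left(a,P \right)} = 3 \left(a - 6\right) = 3 \left(-6 + a\right) = -18 + 3 a$)
$n = \frac{1}{77}$ ($n = \frac{1}{\left(4 + 5\right)^{2} - 4} = \frac{1}{9^{2} - 4} = \frac{1}{81 - 4} = \frac{1}{77} \approx 0.012987$)
$\left(o{\left(X{\left(5,0 \right)},k \right)} + n\right)^{2} = \left(\left(-18 + 3 \cdot 4\right) + \frac{1}{77}\right)^{2} = \left(\left(-18 + 12\right) + \frac{1}{77}\right)^{2} = \left(-6 + \frac{1}{77}\right)^{2} = \left(- \frac{461}{77}\right)^{2} = \frac{212521}{5929}$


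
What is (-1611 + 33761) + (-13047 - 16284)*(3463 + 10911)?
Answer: -421571644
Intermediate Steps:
(-1611 + 33761) + (-13047 - 16284)*(3463 + 10911) = 32150 - 29331*14374 = 32150 - 421603794 = -421571644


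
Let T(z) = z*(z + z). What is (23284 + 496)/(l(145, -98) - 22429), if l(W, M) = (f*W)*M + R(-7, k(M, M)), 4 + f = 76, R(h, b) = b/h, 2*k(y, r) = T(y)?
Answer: -23780/1046921 ≈ -0.022714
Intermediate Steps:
T(z) = 2*z² (T(z) = z*(2*z) = 2*z²)
k(y, r) = y² (k(y, r) = (2*y²)/2 = y²)
f = 72 (f = -4 + 76 = 72)
l(W, M) = -M²/7 + 72*M*W (l(W, M) = (72*W)*M + M²/(-7) = 72*M*W + M²*(-⅐) = 72*M*W - M²/7 = -M²/7 + 72*M*W)
(23284 + 496)/(l(145, -98) - 22429) = (23284 + 496)/((⅐)*(-98)*(-1*(-98) + 504*145) - 22429) = 23780/((⅐)*(-98)*(98 + 73080) - 22429) = 23780/((⅐)*(-98)*73178 - 22429) = 23780/(-1024492 - 22429) = 23780/(-1046921) = 23780*(-1/1046921) = -23780/1046921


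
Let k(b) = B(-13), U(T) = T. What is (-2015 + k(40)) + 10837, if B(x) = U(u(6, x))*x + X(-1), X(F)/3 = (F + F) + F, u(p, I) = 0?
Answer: 8813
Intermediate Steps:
X(F) = 9*F (X(F) = 3*((F + F) + F) = 3*(2*F + F) = 3*(3*F) = 9*F)
B(x) = -9 (B(x) = 0*x + 9*(-1) = 0 - 9 = -9)
k(b) = -9
(-2015 + k(40)) + 10837 = (-2015 - 9) + 10837 = -2024 + 10837 = 8813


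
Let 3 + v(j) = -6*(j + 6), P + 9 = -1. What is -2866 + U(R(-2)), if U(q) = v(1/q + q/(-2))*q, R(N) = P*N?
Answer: -2452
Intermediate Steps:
P = -10 (P = -9 - 1 = -10)
v(j) = -39 - 6*j (v(j) = -3 - 6*(j + 6) = -3 - 6*(6 + j) = -3 + (-36 - 6*j) = -39 - 6*j)
R(N) = -10*N
U(q) = q*(-39 - 6/q + 3*q) (U(q) = (-39 - 6*(1/q + q/(-2)))*q = (-39 - 6*(1/q + q*(-½)))*q = (-39 - 6*(1/q - q/2))*q = (-39 + (-6/q + 3*q))*q = (-39 - 6/q + 3*q)*q = q*(-39 - 6/q + 3*q))
-2866 + U(R(-2)) = -2866 + (-6 - (-390)*(-2) + 3*(-10*(-2))²) = -2866 + (-6 - 39*20 + 3*20²) = -2866 + (-6 - 780 + 3*400) = -2866 + (-6 - 780 + 1200) = -2866 + 414 = -2452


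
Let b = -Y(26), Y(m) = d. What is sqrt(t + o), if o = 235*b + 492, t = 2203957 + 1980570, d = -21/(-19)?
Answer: sqrt(1510698094)/19 ≈ 2045.7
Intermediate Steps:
d = 21/19 (d = -21*(-1/19) = 21/19 ≈ 1.1053)
Y(m) = 21/19
t = 4184527
b = -21/19 (b = -1*21/19 = -21/19 ≈ -1.1053)
o = 4413/19 (o = 235*(-21/19) + 492 = -4935/19 + 492 = 4413/19 ≈ 232.26)
sqrt(t + o) = sqrt(4184527 + 4413/19) = sqrt(79510426/19) = sqrt(1510698094)/19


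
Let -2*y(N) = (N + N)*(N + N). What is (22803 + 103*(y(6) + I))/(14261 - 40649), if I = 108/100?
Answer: -32288/54975 ≈ -0.58732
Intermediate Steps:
I = 27/25 (I = 108*(1/100) = 27/25 ≈ 1.0800)
y(N) = -2*N² (y(N) = -(N + N)*(N + N)/2 = -2*N*2*N/2 = -2*N²)
(22803 + 103*(y(6) + I))/(14261 - 40649) = (22803 + 103*(-2*6² + 27/25))/(14261 - 40649) = (22803 + 103*(-2*36 + 27/25))/(-26388) = (22803 + 103*(-72 + 27/25))*(-1/26388) = (22803 + 103*(-1773/25))*(-1/26388) = (22803 - 182619/25)*(-1/26388) = (387456/25)*(-1/26388) = -32288/54975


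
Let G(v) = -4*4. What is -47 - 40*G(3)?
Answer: 593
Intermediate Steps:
G(v) = -16
-47 - 40*G(3) = -47 - 40*(-16) = -47 + 640 = 593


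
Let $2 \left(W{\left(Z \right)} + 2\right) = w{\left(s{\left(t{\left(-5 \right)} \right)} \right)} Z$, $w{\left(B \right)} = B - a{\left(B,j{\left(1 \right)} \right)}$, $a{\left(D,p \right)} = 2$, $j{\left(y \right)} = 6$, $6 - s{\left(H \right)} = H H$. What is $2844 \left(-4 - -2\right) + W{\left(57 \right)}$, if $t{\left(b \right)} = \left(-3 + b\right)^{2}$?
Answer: $-122312$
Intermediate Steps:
$s{\left(H \right)} = 6 - H^{2}$ ($s{\left(H \right)} = 6 - H H = 6 - H^{2}$)
$w{\left(B \right)} = -2 + B$ ($w{\left(B \right)} = B - 2 = -2 + B$)
$W{\left(Z \right)} = -2 - 2046 Z$ ($W{\left(Z \right)} = -2 + \frac{\left(-2 + \left(6 - \left(\left(-3 - 5\right)^{2}\right)^{2}\right)\right) Z}{2} = -2 + \frac{\left(-2 + \left(6 - \left(\left(-8\right)^{2}\right)^{2}\right)\right) Z}{2} = -2 + \frac{\left(-2 + \left(6 - 64^{2}\right)\right) Z}{2} = -2 + \frac{\left(-2 + \left(6 - 4096\right)\right) Z}{2} = -2 + \frac{\left(-2 - 4090\right) Z}{2} = -2 + \frac{\left(-4092\right) Z}{2} = -2 - 2046 Z$)
$2844 \left(-4 - -2\right) + W{\left(57 \right)} = 2844 \left(-4 - -2\right) - 116624 = 2844 \left(-4 + 2\right) - 116624 = 2844 \left(-2\right) - 116624 = -5688 - 116624 = -122312$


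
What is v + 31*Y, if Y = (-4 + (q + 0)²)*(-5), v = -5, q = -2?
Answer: -5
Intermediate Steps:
Y = 0 (Y = (-4 + (-2 + 0)²)*(-5) = (-4 + (-2)²)*(-5) = (-4 + 4)*(-5) = 0*(-5) = 0)
v + 31*Y = -5 + 31*0 = -5 + 0 = -5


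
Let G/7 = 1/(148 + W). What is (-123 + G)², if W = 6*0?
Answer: 331130809/21904 ≈ 15117.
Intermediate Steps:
W = 0
G = 7/148 (G = 7/(148 + 0) = 7/148 ≈ 0.047297)
(-123 + G)² = (-123 + 7/148)² = (-18197/148)² = 331130809/21904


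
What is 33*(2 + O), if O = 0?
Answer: 66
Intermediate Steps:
33*(2 + O) = 33*(2 + 0) = 33*2 = 66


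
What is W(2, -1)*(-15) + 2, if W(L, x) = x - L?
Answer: 47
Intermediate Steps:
W(2, -1)*(-15) + 2 = (-1 - 1*2)*(-15) + 2 = (-1 - 2)*(-15) + 2 = -3*(-15) + 2 = 45 + 2 = 47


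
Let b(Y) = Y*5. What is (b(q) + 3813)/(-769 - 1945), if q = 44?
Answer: -4033/2714 ≈ -1.4860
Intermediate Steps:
b(Y) = 5*Y
(b(q) + 3813)/(-769 - 1945) = (5*44 + 3813)/(-769 - 1945) = (220 + 3813)/(-2714) = 4033*(-1/2714) = -4033/2714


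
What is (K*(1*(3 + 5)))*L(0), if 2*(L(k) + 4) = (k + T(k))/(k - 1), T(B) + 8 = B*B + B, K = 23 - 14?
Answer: 0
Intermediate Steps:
K = 9
T(B) = -8 + B + B² (T(B) = -8 + (B*B + B) = -8 + (B² + B) = -8 + (B + B²) = -8 + B + B²)
L(k) = -4 + (-8 + k² + 2*k)/(2*(-1 + k)) (L(k) = -4 + ((k + (-8 + k + k²))/(k - 1))/2 = -4 + ((-8 + k² + 2*k)/(-1 + k))/2 = -4 + (-8 + k² + 2*k)/(2*(-1 + k)))
(K*(1*(3 + 5)))*L(0) = (9*(1*(3 + 5)))*((½)*0*(-6 + 0)/(-1 + 0)) = (9*(1*8))*((½)*0*(-6)/(-1)) = (9*8)*((½)*0*(-1)*(-6)) = 72*0 = 0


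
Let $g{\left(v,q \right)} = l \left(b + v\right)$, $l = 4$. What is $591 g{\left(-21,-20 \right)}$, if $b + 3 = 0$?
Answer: $-56736$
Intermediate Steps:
$b = -3$ ($b = -3 + 0 = -3$)
$g{\left(v,q \right)} = -12 + 4 v$ ($g{\left(v,q \right)} = 4 \left(-3 + v\right) = -12 + 4 v$)
$591 g{\left(-21,-20 \right)} = 591 \left(-12 + 4 \left(-21\right)\right) = 591 \left(-12 - 84\right) = 591 \left(-96\right) = -56736$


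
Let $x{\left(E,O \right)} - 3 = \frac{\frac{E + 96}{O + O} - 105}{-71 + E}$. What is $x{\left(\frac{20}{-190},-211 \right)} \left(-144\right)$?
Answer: $- \frac{183893616}{285061} \approx -645.1$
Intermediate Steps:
$x{\left(E,O \right)} = 3 + \frac{-105 + \frac{96 + E}{2 O}}{-71 + E}$ ($x{\left(E,O \right)} = 3 + \frac{\frac{E + 96}{O + O} - 105}{-71 + E} = 3 + \frac{\frac{96 + E}{2 O} - 105}{-71 + E} = 3 + \frac{-105 + \frac{96 + E}{2 O}}{-71 + E}$)
$x{\left(\frac{20}{-190},-211 \right)} \left(-144\right) = \frac{96 + \frac{20}{-190} - -134196 + 6 \frac{20}{-190} \left(-211\right)}{2 \left(-211\right) \left(-71 + \frac{20}{-190}\right)} \left(-144\right) = \frac{1}{2} \left(- \frac{1}{211}\right) \frac{1}{-71 + 20 \left(- \frac{1}{190}\right)} \left(96 + 20 \left(- \frac{1}{190}\right) + 134196 + 6 \cdot 20 \left(- \frac{1}{190}\right) \left(-211\right)\right) \left(-144\right) = \frac{1}{2} \left(- \frac{1}{211}\right) \frac{1}{-71 - \frac{2}{19}} \left(96 - \frac{2}{19} + 134196 + 6 \left(- \frac{2}{19}\right) \left(-211\right)\right) \left(-144\right) = \frac{1}{2} \left(- \frac{1}{211}\right) \frac{1}{- \frac{1351}{19}} \left(96 - \frac{2}{19} + 134196 + \frac{2532}{19}\right) \left(-144\right) = \frac{1}{2} \left(- \frac{1}{211}\right) \left(- \frac{19}{1351}\right) \frac{2554078}{19} \left(-144\right) = \frac{1277039}{285061} \left(-144\right) = - \frac{183893616}{285061}$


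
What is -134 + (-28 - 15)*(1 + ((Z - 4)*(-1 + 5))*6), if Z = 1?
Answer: 2919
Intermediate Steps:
-134 + (-28 - 15)*(1 + ((Z - 4)*(-1 + 5))*6) = -134 + (-28 - 15)*(1 + ((1 - 4)*(-1 + 5))*6) = -134 - 43*(1 - 3*4*6) = -134 - 43*(1 - 12*6) = -134 - 43*(1 - 72) = -134 - 43*(-71) = -134 + 3053 = 2919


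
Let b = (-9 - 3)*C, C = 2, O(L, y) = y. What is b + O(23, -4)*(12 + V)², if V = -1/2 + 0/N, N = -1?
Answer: -553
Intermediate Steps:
V = -½ (V = -1/2 + 0/(-1) = -1*½ + 0*(-1) = -½ + 0 = -½ ≈ -0.50000)
b = -24 (b = (-9 - 3)*2 = -12*2 = -24)
b + O(23, -4)*(12 + V)² = -24 - 4*(12 - ½)² = -24 - 4*(23/2)² = -24 - 4*529/4 = -24 - 529 = -553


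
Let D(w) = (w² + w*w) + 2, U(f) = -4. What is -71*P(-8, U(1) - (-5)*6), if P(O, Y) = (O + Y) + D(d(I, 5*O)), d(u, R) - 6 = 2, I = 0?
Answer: -10508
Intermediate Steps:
d(u, R) = 8 (d(u, R) = 6 + 2 = 8)
D(w) = 2 + 2*w² (D(w) = (w² + w²) + 2 = 2*w² + 2 = 2 + 2*w²)
P(O, Y) = 130 + O + Y (P(O, Y) = (O + Y) + (2 + 2*8²) = (O + Y) + (2 + 2*64) = (O + Y) + (2 + 128) = (O + Y) + 130 = 130 + O + Y)
-71*P(-8, U(1) - (-5)*6) = -71*(130 - 8 + (-4 - (-5)*6)) = -71*(130 - 8 + (-4 - 1*(-30))) = -71*(130 - 8 + (-4 + 30)) = -71*(130 - 8 + 26) = -71*148 = -10508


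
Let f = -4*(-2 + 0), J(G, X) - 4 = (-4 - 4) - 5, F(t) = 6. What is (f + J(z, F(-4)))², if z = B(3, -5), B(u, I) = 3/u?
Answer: 1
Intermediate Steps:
z = 1 (z = 3/3 = 3*(⅓) = 1)
J(G, X) = -9 (J(G, X) = 4 + ((-4 - 4) - 5) = 4 + (-8 - 5) = 4 - 13 = -9)
f = 8 (f = -4*(-2) = 8)
(f + J(z, F(-4)))² = (8 - 9)² = (-1)² = 1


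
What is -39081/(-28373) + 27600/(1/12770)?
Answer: 10000120635081/28373 ≈ 3.5245e+8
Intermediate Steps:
-39081/(-28373) + 27600/(1/12770) = -39081*(-1/28373) + 27600/(1/12770) = 39081/28373 + 27600*12770 = 39081/28373 + 352452000 = 10000120635081/28373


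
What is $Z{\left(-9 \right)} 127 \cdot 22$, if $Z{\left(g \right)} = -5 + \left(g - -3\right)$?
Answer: $-30734$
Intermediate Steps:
$Z{\left(g \right)} = -2 + g$ ($Z{\left(g \right)} = -5 + \left(g + 3\right) = -5 + \left(3 + g\right) = -2 + g$)
$Z{\left(-9 \right)} 127 \cdot 22 = \left(-2 - 9\right) 127 \cdot 22 = \left(-11\right) 127 \cdot 22 = \left(-1397\right) 22 = -30734$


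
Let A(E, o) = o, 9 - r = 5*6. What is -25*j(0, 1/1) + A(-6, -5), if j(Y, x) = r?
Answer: 520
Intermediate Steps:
r = -21 (r = 9 - 5*6 = 9 - 1*30 = 9 - 30 = -21)
j(Y, x) = -21
-25*j(0, 1/1) + A(-6, -5) = -25*(-21) - 5 = 525 - 5 = 520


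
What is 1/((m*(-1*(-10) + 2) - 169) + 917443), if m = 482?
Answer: 1/923058 ≈ 1.0834e-6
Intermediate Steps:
1/((m*(-1*(-10) + 2) - 169) + 917443) = 1/((482*(-1*(-10) + 2) - 169) + 917443) = 1/((482*(10 + 2) - 169) + 917443) = 1/((482*12 - 169) + 917443) = 1/((5784 - 169) + 917443) = 1/(5615 + 917443) = 1/923058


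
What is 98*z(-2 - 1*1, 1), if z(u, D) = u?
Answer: -294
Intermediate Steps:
98*z(-2 - 1*1, 1) = 98*(-2 - 1*1) = 98*(-2 - 1) = 98*(-3) = -294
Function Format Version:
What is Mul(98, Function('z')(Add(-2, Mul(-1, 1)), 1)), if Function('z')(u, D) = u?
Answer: -294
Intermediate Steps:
Mul(98, Function('z')(Add(-2, Mul(-1, 1)), 1)) = Mul(98, Add(-2, Mul(-1, 1))) = Mul(98, Add(-2, -1)) = Mul(98, -3) = -294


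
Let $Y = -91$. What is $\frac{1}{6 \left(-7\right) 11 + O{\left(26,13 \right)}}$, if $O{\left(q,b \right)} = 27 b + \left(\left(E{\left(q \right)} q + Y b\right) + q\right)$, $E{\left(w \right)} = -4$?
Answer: $- \frac{1}{1372} \approx -0.00072886$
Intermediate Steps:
$O{\left(q,b \right)} = - 64 b - 3 q$ ($O{\left(q,b \right)} = 27 b + \left(\left(- 4 q - 91 b\right) + q\right) = 27 b + \left(\left(- 91 b - 4 q\right) + q\right) = 27 b - \left(3 q + 91 b\right) = - 64 b - 3 q$)
$\frac{1}{6 \left(-7\right) 11 + O{\left(26,13 \right)}} = \frac{1}{6 \left(-7\right) 11 - 910} = \frac{1}{\left(-42\right) 11 - 910} = \frac{1}{-462 - 910} = \frac{1}{-1372} = - \frac{1}{1372}$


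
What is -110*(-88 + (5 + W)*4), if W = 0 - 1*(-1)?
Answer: 7040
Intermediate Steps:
W = 1 (W = 0 + 1 = 1)
-110*(-88 + (5 + W)*4) = -110*(-88 + (5 + 1)*4) = -110*(-88 + 6*4) = -110*(-88 + 24) = -110*(-64) = 7040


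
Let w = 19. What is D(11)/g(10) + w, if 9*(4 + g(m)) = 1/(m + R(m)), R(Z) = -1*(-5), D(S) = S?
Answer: 796/49 ≈ 16.245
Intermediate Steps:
R(Z) = 5
g(m) = -4 + 1/(9*(5 + m)) (g(m) = -4 + 1/(9*(m + 5)) = -4 + 1/(9*(5 + m)))
D(11)/g(10) + w = 11/((-179 - 36*10)/(9*(5 + 10))) + 19 = 11/((1/9)*(-179 - 360)/15) + 19 = 11/((1/9)*(1/15)*(-539)) + 19 = 11/(-539/135) + 19 = -135/539*11 + 19 = -135/49 + 19 = 796/49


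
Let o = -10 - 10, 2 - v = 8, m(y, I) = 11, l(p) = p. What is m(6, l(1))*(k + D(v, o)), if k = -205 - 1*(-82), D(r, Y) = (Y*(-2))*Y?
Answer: -10153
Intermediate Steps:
v = -6 (v = 2 - 1*8 = 2 - 8 = -6)
o = -20
D(r, Y) = -2*Y² (D(r, Y) = (-2*Y)*Y = -2*Y²)
k = -123 (k = -205 + 82 = -123)
m(6, l(1))*(k + D(v, o)) = 11*(-123 - 2*(-20)²) = 11*(-123 - 2*400) = 11*(-123 - 800) = 11*(-923) = -10153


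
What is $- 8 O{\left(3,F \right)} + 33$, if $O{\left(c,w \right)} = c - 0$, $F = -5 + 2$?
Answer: $9$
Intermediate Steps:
$F = -3$
$O{\left(c,w \right)} = c$ ($O{\left(c,w \right)} = c + 0 = c$)
$- 8 O{\left(3,F \right)} + 33 = \left(-8\right) 3 + 33 = -24 + 33 = 9$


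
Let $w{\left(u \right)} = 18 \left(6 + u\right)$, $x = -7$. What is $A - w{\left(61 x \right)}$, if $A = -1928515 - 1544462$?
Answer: $-3465399$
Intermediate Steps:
$w{\left(u \right)} = 108 + 18 u$
$A = -3472977$
$A - w{\left(61 x \right)} = -3472977 - \left(108 + 18 \cdot 61 \left(-7\right)\right) = -3472977 - \left(108 + 18 \left(-427\right)\right) = -3472977 - \left(108 - 7686\right) = -3472977 - -7578 = -3472977 + 7578 = -3465399$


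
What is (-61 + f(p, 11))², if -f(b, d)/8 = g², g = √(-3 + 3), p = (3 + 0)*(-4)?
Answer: 3721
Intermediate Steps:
p = -12 (p = 3*(-4) = -12)
g = 0 (g = √0 = 0)
f(b, d) = 0 (f(b, d) = -8*0² = -8*0 = 0)
(-61 + f(p, 11))² = (-61 + 0)² = (-61)² = 3721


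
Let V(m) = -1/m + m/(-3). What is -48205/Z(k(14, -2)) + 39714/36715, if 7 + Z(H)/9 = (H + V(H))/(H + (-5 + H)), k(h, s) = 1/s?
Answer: 3544895684/4809665 ≈ 737.04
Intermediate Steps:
V(m) = -1/m - m/3 (V(m) = -1/m + m*(-1/3) = -1/m - m/3)
Z(H) = -63 + 9*(-1/H + 2*H/3)/(-5 + 2*H) (Z(H) = -63 + 9*((H + (-1/H - H/3))/(H + (-5 + H))) = -63 + 9*((-1/H + 2*H/3)/(-5 + 2*H)) = -63 + 9*(-1/H + 2*H/3)/(-5 + 2*H))
-48205/Z(k(14, -2)) + 39714/36715 = -48205*(-(-5 + 2/(-2))/(6*(-3 - 40*(1/(-2))**2 + 105/(-2)))) + 39714/36715 = -48205*(-(-5 + 2*(-1/2))/(6*(-3 - 40*(-1/2)**2 + 105*(-1/2)))) + 39714*(1/36715) = -48205*(-(-5 - 1)/(6*(-3 - 40*1/4 - 105/2))) + 39714/36715 = -48205/(-3 - 10 - 105/2) + 39714/36715 = -48205/(3*(-2)*(-1/6)*(-131/2)) + 39714/36715 = -48205/(-131/2) + 39714/36715 = -48205*(-2/131) + 39714/36715 = 96410/131 + 39714/36715 = 3544895684/4809665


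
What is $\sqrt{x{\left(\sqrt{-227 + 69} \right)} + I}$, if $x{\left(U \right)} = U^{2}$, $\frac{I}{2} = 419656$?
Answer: $\sqrt{839154} \approx 916.05$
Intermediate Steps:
$I = 839312$ ($I = 2 \cdot 419656 = 839312$)
$\sqrt{x{\left(\sqrt{-227 + 69} \right)} + I} = \sqrt{\left(\sqrt{-227 + 69}\right)^{2} + 839312} = \sqrt{\left(\sqrt{-158}\right)^{2} + 839312} = \sqrt{\left(i \sqrt{158}\right)^{2} + 839312} = \sqrt{-158 + 839312} = \sqrt{839154}$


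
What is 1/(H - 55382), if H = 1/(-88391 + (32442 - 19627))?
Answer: -75576/4185550033 ≈ -1.8056e-5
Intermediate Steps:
H = -1/75576 (H = 1/(-88391 + 12815) = 1/(-75576) = -1/75576 ≈ -1.3232e-5)
1/(H - 55382) = 1/(-1/75576 - 55382) = 1/(-4185550033/75576) = -75576/4185550033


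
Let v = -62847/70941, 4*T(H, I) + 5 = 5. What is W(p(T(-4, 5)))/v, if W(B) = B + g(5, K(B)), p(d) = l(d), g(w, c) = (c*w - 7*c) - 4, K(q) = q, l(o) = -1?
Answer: 23647/6983 ≈ 3.3864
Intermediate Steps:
g(w, c) = -4 - 7*c + c*w (g(w, c) = (-7*c + c*w) - 4 = -4 - 7*c + c*w)
T(H, I) = 0 (T(H, I) = -5/4 + (¼)*5 = -5/4 + 5/4 = 0)
p(d) = -1
v = -20949/23647 (v = -62847*1/70941 = -20949/23647 ≈ -0.88591)
W(B) = -4 - B (W(B) = B + (-4 - 7*B + B*5) = B + (-4 - 7*B + 5*B) = B + (-4 - 2*B) = -4 - B)
W(p(T(-4, 5)))/v = (-4 - 1*(-1))/(-20949/23647) = (-4 + 1)*(-23647/20949) = -3*(-23647/20949) = 23647/6983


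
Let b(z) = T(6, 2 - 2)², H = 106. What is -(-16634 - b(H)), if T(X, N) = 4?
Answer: 16650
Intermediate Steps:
b(z) = 16 (b(z) = 4² = 16)
-(-16634 - b(H)) = -(-16634 - 1*16) = -(-16634 - 16) = -1*(-16650) = 16650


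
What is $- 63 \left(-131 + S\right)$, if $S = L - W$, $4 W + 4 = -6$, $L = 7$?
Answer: $\frac{15309}{2} \approx 7654.5$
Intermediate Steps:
$W = - \frac{5}{2}$ ($W = -1 + \frac{1}{4} \left(-6\right) = -1 - \frac{3}{2} = - \frac{5}{2} \approx -2.5$)
$S = \frac{19}{2}$ ($S = 7 - - \frac{5}{2} = 7 + \frac{5}{2} = \frac{19}{2} \approx 9.5$)
$- 63 \left(-131 + S\right) = - 63 \left(-131 + \frac{19}{2}\right) = \left(-63\right) \left(- \frac{243}{2}\right) = \frac{15309}{2}$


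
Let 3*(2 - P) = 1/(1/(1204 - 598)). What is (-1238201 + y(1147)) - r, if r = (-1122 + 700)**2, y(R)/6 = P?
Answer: -1417485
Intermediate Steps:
P = -200 (P = 2 - 1/(3*(1/(1204 - 598))) = 2 - 1/(3*(1/606)) = 2 - 1/(3*1/606) = 2 - 1/3*606 = 2 - 202 = -200)
y(R) = -1200 (y(R) = 6*(-200) = -1200)
r = 178084 (r = (-422)**2 = 178084)
(-1238201 + y(1147)) - r = (-1238201 - 1200) - 1*178084 = -1239401 - 178084 = -1417485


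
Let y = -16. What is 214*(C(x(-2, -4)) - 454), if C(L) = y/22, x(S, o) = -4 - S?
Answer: -1070428/11 ≈ -97312.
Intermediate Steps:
C(L) = -8/11 (C(L) = -16/22 = -16*1/22 = -8/11)
214*(C(x(-2, -4)) - 454) = 214*(-8/11 - 454) = 214*(-5002/11) = -1070428/11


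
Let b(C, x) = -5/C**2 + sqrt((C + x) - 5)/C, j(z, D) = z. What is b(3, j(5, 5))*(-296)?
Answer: 1480/9 - 296*sqrt(3)/3 ≈ -6.4512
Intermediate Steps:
b(C, x) = -5/C**2 + sqrt(-5 + C + x)/C
b(3, j(5, 5))*(-296) = ((-5 + 3*sqrt(-5 + 3 + 5))/3**2)*(-296) = ((-5 + 3*sqrt(3))/9)*(-296) = (-5/9 + sqrt(3)/3)*(-296) = 1480/9 - 296*sqrt(3)/3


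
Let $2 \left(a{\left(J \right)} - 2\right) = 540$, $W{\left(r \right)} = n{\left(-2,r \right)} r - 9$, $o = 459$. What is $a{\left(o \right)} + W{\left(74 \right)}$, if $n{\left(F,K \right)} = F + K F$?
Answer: $-10837$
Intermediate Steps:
$n{\left(F,K \right)} = F + F K$
$W{\left(r \right)} = -9 + r \left(-2 - 2 r\right)$ ($W{\left(r \right)} = - 2 \left(1 + r\right) r - 9 = \left(-2 - 2 r\right) r - 9 = r \left(-2 - 2 r\right) - 9 = -9 + r \left(-2 - 2 r\right)$)
$a{\left(J \right)} = 272$ ($a{\left(J \right)} = 2 + \frac{1}{2} \cdot 540 = 2 + 270 = 272$)
$a{\left(o \right)} + W{\left(74 \right)} = 272 - \left(9 + 148 \left(1 + 74\right)\right) = 272 - \left(9 + 148 \cdot 75\right) = 272 - 11109 = -10837$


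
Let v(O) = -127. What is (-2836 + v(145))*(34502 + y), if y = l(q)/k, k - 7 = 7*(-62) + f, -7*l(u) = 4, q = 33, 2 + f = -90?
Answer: -371399516510/3633 ≈ -1.0223e+8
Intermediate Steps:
f = -92 (f = -2 - 90 = -92)
l(u) = -4/7 (l(u) = -⅐*4 = -4/7)
k = -519 (k = 7 + (7*(-62) - 92) = 7 + (-434 - 92) = 7 - 526 = -519)
y = 4/3633 (y = -4/7/(-519) = -4/7*(-1/519) = 4/3633 ≈ 0.0011010)
(-2836 + v(145))*(34502 + y) = (-2836 - 127)*(34502 + 4/3633) = -2963*125345770/3633 = -371399516510/3633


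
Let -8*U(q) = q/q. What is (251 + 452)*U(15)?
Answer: -703/8 ≈ -87.875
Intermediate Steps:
U(q) = -⅛ (U(q) = -q/(8*q) = -⅛*1 = -⅛)
(251 + 452)*U(15) = (251 + 452)*(-⅛) = 703*(-⅛) = -703/8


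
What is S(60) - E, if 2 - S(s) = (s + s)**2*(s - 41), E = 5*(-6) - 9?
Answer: -273559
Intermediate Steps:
E = -39 (E = -30 - 9 = -39)
S(s) = 2 - 4*s**2*(-41 + s) (S(s) = 2 - (s + s)**2*(s - 41) = 2 - (2*s)**2*(-41 + s) = 2 - 4*s**2*(-41 + s))
S(60) - E = (2 - 4*60**3 + 164*60**2) - 1*(-39) = (2 - 4*216000 + 164*3600) + 39 = (2 - 864000 + 590400) + 39 = -273598 + 39 = -273559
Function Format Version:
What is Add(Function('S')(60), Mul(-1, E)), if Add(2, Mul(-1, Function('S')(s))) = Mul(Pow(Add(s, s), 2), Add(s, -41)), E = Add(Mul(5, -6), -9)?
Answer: -273559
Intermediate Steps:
E = -39 (E = Add(-30, -9) = -39)
Function('S')(s) = Add(2, Mul(-4, Pow(s, 2), Add(-41, s))) (Function('S')(s) = Add(2, Mul(-1, Mul(Pow(Add(s, s), 2), Add(s, -41)))) = Add(2, Mul(-1, Mul(Pow(Mul(2, s), 2), Add(-41, s)))) = Add(2, Mul(-1, Mul(Mul(4, Pow(s, 2)), Add(-41, s)))) = Add(2, Mul(-1, Mul(4, Pow(s, 2), Add(-41, s)))) = Add(2, Mul(-4, Pow(s, 2), Add(-41, s))))
Add(Function('S')(60), Mul(-1, E)) = Add(Add(2, Mul(-4, Pow(60, 3)), Mul(164, Pow(60, 2))), Mul(-1, -39)) = Add(Add(2, Mul(-4, 216000), Mul(164, 3600)), 39) = Add(Add(2, -864000, 590400), 39) = Add(-273598, 39) = -273559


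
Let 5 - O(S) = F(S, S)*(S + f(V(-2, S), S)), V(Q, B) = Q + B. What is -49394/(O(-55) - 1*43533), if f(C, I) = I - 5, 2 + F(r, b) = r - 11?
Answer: 24697/25674 ≈ 0.96195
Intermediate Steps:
F(r, b) = -13 + r (F(r, b) = -2 + (r - 11) = -2 + (-11 + r) = -13 + r)
V(Q, B) = B + Q
f(C, I) = -5 + I
O(S) = 5 - (-13 + S)*(-5 + 2*S) (O(S) = 5 - (-13 + S)*(S + (-5 + S)) = 5 - (-13 + S)*(-5 + 2*S))
-49394/(O(-55) - 1*43533) = -49394/((-60 - 2*(-55)² + 31*(-55)) - 1*43533) = -49394/((-60 - 2*3025 - 1705) - 43533) = -49394/((-60 - 6050 - 1705) - 43533) = -49394/(-7815 - 43533) = -49394/(-51348) = -49394*(-1/51348) = 24697/25674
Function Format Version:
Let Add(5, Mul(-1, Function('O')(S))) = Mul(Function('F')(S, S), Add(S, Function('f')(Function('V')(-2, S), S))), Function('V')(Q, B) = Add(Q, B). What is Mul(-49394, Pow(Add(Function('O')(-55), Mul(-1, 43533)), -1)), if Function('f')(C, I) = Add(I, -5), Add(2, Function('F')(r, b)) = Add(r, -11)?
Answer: Rational(24697, 25674) ≈ 0.96195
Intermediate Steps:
Function('F')(r, b) = Add(-13, r) (Function('F')(r, b) = Add(-2, Add(r, -11)) = Add(-2, Add(-11, r)) = Add(-13, r))
Function('V')(Q, B) = Add(B, Q)
Function('f')(C, I) = Add(-5, I)
Function('O')(S) = Add(5, Mul(-1, Add(-13, S), Add(-5, Mul(2, S)))) (Function('O')(S) = Add(5, Mul(-1, Mul(Add(-13, S), Add(S, Add(-5, S))))) = Add(5, Mul(-1, Mul(Add(-13, S), Add(-5, Mul(2, S))))) = Add(5, Mul(-1, Add(-13, S), Add(-5, Mul(2, S)))))
Mul(-49394, Pow(Add(Function('O')(-55), Mul(-1, 43533)), -1)) = Mul(-49394, Pow(Add(Add(-60, Mul(-2, Pow(-55, 2)), Mul(31, -55)), Mul(-1, 43533)), -1)) = Mul(-49394, Pow(Add(Add(-60, Mul(-2, 3025), -1705), -43533), -1)) = Mul(-49394, Pow(Add(Add(-60, -6050, -1705), -43533), -1)) = Mul(-49394, Pow(Add(-7815, -43533), -1)) = Mul(-49394, Pow(-51348, -1)) = Mul(-49394, Rational(-1, 51348)) = Rational(24697, 25674)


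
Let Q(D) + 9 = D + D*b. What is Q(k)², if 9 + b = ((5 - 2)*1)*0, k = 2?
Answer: 625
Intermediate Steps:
b = -9 (b = -9 + ((5 - 2)*1)*0 = -9 + (3*1)*0 = -9 + 3*0 = -9 + 0 = -9)
Q(D) = -9 - 8*D (Q(D) = -9 + (D + D*(-9)) = -9 + (D - 9*D) = -9 - 8*D)
Q(k)² = (-9 - 8*2)² = (-9 - 16)² = (-25)² = 625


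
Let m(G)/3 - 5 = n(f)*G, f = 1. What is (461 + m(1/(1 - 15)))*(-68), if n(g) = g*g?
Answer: -226474/7 ≈ -32353.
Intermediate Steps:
n(g) = g²
m(G) = 15 + 3*G (m(G) = 15 + 3*(1²*G) = 15 + 3*(1*G) = 15 + 3*G)
(461 + m(1/(1 - 15)))*(-68) = (461 + (15 + 3/(1 - 15)))*(-68) = (461 + (15 + 3/(-14)))*(-68) = (461 + (15 + 3*(-1/14)))*(-68) = (461 + (15 - 3/14))*(-68) = (461 + 207/14)*(-68) = (6661/14)*(-68) = -226474/7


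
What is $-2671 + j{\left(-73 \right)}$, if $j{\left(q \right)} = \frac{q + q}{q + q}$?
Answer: $-2670$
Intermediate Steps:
$j{\left(q \right)} = 1$ ($j{\left(q \right)} = \frac{2 q}{2 q} = \frac{1}{2 q} 2 q = 1$)
$-2671 + j{\left(-73 \right)} = -2671 + 1 = -2670$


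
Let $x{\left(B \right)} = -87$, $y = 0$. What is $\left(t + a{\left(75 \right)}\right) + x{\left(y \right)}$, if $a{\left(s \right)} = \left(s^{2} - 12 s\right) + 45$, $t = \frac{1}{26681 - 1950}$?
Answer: $\frac{115815274}{24731} \approx 4683.0$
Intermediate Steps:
$t = \frac{1}{24731} \approx 4.0435 \cdot 10^{-5}$
$a{\left(s \right)} = 45 + s^{2} - 12 s$
$\left(t + a{\left(75 \right)}\right) + x{\left(y \right)} = \left(\frac{1}{24731} + \left(45 + 75^{2} - 900\right)\right) - 87 = \left(\frac{1}{24731} + \left(45 + 5625 - 900\right)\right) - 87 = \left(\frac{1}{24731} + 4770\right) - 87 = \frac{117966871}{24731} - 87 = \frac{115815274}{24731}$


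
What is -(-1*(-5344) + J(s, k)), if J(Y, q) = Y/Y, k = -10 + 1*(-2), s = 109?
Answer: -5345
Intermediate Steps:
k = -12 (k = -10 - 2 = -12)
J(Y, q) = 1
-(-1*(-5344) + J(s, k)) = -(-1*(-5344) + 1) = -(5344 + 1) = -1*5345 = -5345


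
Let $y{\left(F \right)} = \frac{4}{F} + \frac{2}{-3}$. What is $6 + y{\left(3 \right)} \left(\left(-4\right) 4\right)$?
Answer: $- \frac{14}{3} \approx -4.6667$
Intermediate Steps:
$y{\left(F \right)} = - \frac{2}{3} + \frac{4}{F}$ ($y{\left(F \right)} = \frac{4}{F} + 2 \left(- \frac{1}{3}\right) = \frac{4}{F} - \frac{2}{3} = - \frac{2}{3} + \frac{4}{F}$)
$6 + y{\left(3 \right)} \left(\left(-4\right) 4\right) = 6 + \left(- \frac{2}{3} + \frac{4}{3}\right) \left(\left(-4\right) 4\right) = 6 + \left(- \frac{2}{3} + 4 \cdot \frac{1}{3}\right) \left(-16\right) = 6 + \left(- \frac{2}{3} + \frac{4}{3}\right) \left(-16\right) = 6 + \frac{2}{3} \left(-16\right) = 6 - \frac{32}{3} = - \frac{14}{3}$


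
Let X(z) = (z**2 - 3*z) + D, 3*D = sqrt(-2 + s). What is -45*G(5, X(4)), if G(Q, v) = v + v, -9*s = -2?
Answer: -360 - 40*I ≈ -360.0 - 40.0*I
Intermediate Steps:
s = 2/9 (s = -1/9*(-2) = 2/9 ≈ 0.22222)
D = 4*I/9 (D = sqrt(-2 + 2/9)/3 = sqrt(-16/9)/3 = (4*I/3)/3 = 4*I/9 ≈ 0.44444*I)
X(z) = z**2 - 3*z + 4*I/9 (X(z) = (z**2 - 3*z) + 4*I/9 = z**2 - 3*z + 4*I/9)
G(Q, v) = 2*v
-45*G(5, X(4)) = -90*(4**2 - 3*4 + 4*I/9) = -90*(16 - 12 + 4*I/9) = -90*(4 + 4*I/9) = -45*(8 + 8*I/9) = -360 - 40*I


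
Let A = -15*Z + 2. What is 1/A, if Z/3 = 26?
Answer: -1/1168 ≈ -0.00085616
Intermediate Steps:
Z = 78 (Z = 3*26 = 78)
A = -1168 (A = -15*78 + 2 = -1170 + 2 = -1168)
1/A = 1/(-1168) = -1/1168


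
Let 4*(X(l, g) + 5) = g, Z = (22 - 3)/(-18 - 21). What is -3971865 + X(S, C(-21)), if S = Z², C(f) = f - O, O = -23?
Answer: -7943739/2 ≈ -3.9719e+6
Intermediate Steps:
Z = -19/39 (Z = 19/(-39) = 19*(-1/39) = -19/39 ≈ -0.48718)
C(f) = 23 + f (C(f) = f - 1*(-23) = f + 23 = 23 + f)
S = 361/1521 (S = (-19/39)² = 361/1521 ≈ 0.23734)
X(l, g) = -5 + g/4
-3971865 + X(S, C(-21)) = -3971865 + (-5 + (23 - 21)/4) = -3971865 + (-5 + (¼)*2) = -3971865 + (-5 + ½) = -3971865 - 9/2 = -7943739/2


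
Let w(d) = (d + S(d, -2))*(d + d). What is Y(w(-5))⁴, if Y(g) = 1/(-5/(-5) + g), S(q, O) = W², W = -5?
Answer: 1/1568239201 ≈ 6.3766e-10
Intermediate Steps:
S(q, O) = 25 (S(q, O) = (-5)² = 25)
w(d) = 2*d*(25 + d) (w(d) = (d + 25)*(d + d) = (25 + d)*(2*d) = 2*d*(25 + d))
Y(g) = 1/(1 + g) (Y(g) = 1/(-5*(-⅕) + g) = 1/(1 + g))
Y(w(-5))⁴ = (1/(1 + 2*(-5)*(25 - 5)))⁴ = (1/(1 + 2*(-5)*20))⁴ = (1/(1 - 200))⁴ = (1/(-199))⁴ = (-1/199)⁴ = 1/1568239201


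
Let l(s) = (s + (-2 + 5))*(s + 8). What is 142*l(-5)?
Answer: -852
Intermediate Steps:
l(s) = (3 + s)*(8 + s) (l(s) = (s + 3)*(8 + s) = (3 + s)*(8 + s))
142*l(-5) = 142*(24 + (-5)² + 11*(-5)) = 142*(24 + 25 - 55) = 142*(-6) = -852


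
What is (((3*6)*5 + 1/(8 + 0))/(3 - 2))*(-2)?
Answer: -721/4 ≈ -180.25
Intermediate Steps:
(((3*6)*5 + 1/(8 + 0))/(3 - 2))*(-2) = ((18*5 + 1/8)/1)*(-2) = ((90 + ⅛)*1)*(-2) = ((721/8)*1)*(-2) = (721/8)*(-2) = -721/4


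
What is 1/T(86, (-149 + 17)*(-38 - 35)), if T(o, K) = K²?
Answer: 1/92852496 ≈ 1.0770e-8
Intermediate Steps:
1/T(86, (-149 + 17)*(-38 - 35)) = 1/(((-149 + 17)*(-38 - 35))²) = 1/((-132*(-73))²) = 1/(9636²) = 1/92852496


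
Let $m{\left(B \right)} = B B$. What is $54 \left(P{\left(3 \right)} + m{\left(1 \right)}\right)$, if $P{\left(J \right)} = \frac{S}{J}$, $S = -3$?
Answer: $0$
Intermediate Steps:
$m{\left(B \right)} = B^{2}$
$P{\left(J \right)} = - \frac{3}{J}$
$54 \left(P{\left(3 \right)} + m{\left(1 \right)}\right) = 54 \left(- \frac{3}{3} + 1^{2}\right) = 54 \left(\left(-3\right) \frac{1}{3} + 1\right) = 54 \left(-1 + 1\right) = 54 \cdot 0 = 0$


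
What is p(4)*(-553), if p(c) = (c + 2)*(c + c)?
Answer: -26544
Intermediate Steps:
p(c) = 2*c*(2 + c) (p(c) = (2 + c)*(2*c) = 2*c*(2 + c))
p(4)*(-553) = (2*4*(2 + 4))*(-553) = (2*4*6)*(-553) = 48*(-553) = -26544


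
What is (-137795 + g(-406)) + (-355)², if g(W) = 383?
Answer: -11387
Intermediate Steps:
(-137795 + g(-406)) + (-355)² = (-137795 + 383) + (-355)² = -137412 + 126025 = -11387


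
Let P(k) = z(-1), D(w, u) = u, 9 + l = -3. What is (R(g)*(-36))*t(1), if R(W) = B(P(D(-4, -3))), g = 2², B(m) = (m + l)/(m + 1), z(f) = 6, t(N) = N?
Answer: 216/7 ≈ 30.857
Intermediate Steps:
l = -12 (l = -9 - 3 = -12)
P(k) = 6
B(m) = (-12 + m)/(1 + m) (B(m) = (m - 12)/(m + 1) = (-12 + m)/(1 + m))
g = 4
R(W) = -6/7 (R(W) = (-12 + 6)/(1 + 6) = -6/7)
(R(g)*(-36))*t(1) = -6/7*(-36)*1 = (216/7)*1 = 216/7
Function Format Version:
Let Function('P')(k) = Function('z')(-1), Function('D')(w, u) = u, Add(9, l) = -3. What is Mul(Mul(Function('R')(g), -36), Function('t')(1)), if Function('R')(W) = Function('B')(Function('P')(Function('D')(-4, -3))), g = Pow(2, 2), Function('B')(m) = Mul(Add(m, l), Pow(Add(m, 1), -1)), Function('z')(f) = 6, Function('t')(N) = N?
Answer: Rational(216, 7) ≈ 30.857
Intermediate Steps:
l = -12 (l = Add(-9, -3) = -12)
Function('P')(k) = 6
Function('B')(m) = Mul(Pow(Add(1, m), -1), Add(-12, m)) (Function('B')(m) = Mul(Add(m, -12), Pow(Add(m, 1), -1)) = Mul(Add(-12, m), Pow(Add(1, m), -1)) = Mul(Pow(Add(1, m), -1), Add(-12, m)))
g = 4
Function('R')(W) = Rational(-6, 7) (Function('R')(W) = Mul(Pow(Add(1, 6), -1), Add(-12, 6)) = Mul(Pow(7, -1), -6) = Mul(Rational(1, 7), -6) = Rational(-6, 7))
Mul(Mul(Function('R')(g), -36), Function('t')(1)) = Mul(Mul(Rational(-6, 7), -36), 1) = Mul(Rational(216, 7), 1) = Rational(216, 7)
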